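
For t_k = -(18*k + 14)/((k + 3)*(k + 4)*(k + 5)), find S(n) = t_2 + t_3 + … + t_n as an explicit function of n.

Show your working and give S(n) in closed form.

S(n) = (-7*n**2 - 9*n + 16)/(3*(n**2 + 9*n + 20))

Compute t_(k+1)/t_k: get (k + 3)*(9*k + 16)/((k + 6)*(9*k + 7)).
A = k + 3, B = k + 6, C = k + 7/9.
Key eq: (k + 3)·f(k+1) = (k + 5)·f(k) + (k + 7/9).
deg f ≤ 2 (via 1,1,1).
Match coefficients ⇒ f(k) = k*(17*k + 11)/108.
Certificate R = B(k−1)f/C = k*(k + 5)*(17*k + 11)/(12*(9*k + 7)) gives s_k = -k*(17*k + 11)/(6*(k + 3)*(k + 4)).
Verify: 2*(-9*k - 7)/(k**3 + 12*k**2 + 47*k + 60) matches t_k.
Telescope: S(n) = s_(n+1) − s_(2) = (-17*n**2 - 45*n - 28)/(6*(n**2 + 9*n + 20)) − (-1/2) = (-7*n**2 - 9*n + 16)/(3*(n**2 + 9*n + 20)).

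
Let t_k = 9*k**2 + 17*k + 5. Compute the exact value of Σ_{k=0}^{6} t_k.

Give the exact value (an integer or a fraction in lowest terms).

The ratio is (9*k**2 + 35*k + 31)/(9*k**2 + 17*k + 5).
A = 1, B = 1, C = k**2 + 17*k/9 + 5/9.
Solve (1)·f(k+1) − (1)·f(k) = k**2 + 17*k/9 + 5/9.
deg f ≤ 3 (via 0,0,2).
Match coefficients ⇒ f(k) = k*(3*k**2 + 4*k - 2)/9.
R(k) = B(k−1)·f(k)/C(k) = k*(3*k**2 + 4*k - 2)/(9*k**2 + 17*k + 5); s_k = R·t_k = k*(3*k**2 + 4*k - 2).
Δs = 9*k**2 + 17*k + 5, as required.
Telescoping: Σ = s_(7) − s_(0) = 1211 − (0) = 1211.

Σ = 1211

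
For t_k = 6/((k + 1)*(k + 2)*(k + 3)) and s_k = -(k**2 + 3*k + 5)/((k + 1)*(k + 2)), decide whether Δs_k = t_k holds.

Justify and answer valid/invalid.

Valid — Δs_k = t_k.

s_(k+1) = (-3*k - (k + 1)**2 - 8)/((k + 2)*(k + 3))
s_(k+1) − s_k = 6/(k**3 + 6*k**2 + 11*k + 6)
(s_(k+1) − s_k) − t_k = 0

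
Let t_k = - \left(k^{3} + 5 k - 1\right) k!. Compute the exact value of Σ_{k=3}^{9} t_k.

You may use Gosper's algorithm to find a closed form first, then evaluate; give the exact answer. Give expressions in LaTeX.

Σ = -304819158

The ratio is (k + 1)*(5*k + (k + 1)**3 + 4)/(k**3 + 5*k - 1).
Normal form (A,B,C) = (k + 1, 1, k**3 + 5*k - 1).
Need (k + 1)·f(k+1) − (1)·f(k) = k**3 + 5*k - 1.
deg f ≤ 2 (via 1,0,3).
A polynomial solution: f(k) = k**2 - 2*k + 4.
Certificate R = B(k−1)f/C = (k**2 - 2*k + 4)/(k**3 + 5*k - 1) gives s_k = -(k**2 - 2*k + 4)*factorial(k).
Check: Δs_k = -(k**3 + 5*k - 1)*factorial(k). ✓
Evaluate s at k=10 and k=3: -304819200 and -42; difference -304819158.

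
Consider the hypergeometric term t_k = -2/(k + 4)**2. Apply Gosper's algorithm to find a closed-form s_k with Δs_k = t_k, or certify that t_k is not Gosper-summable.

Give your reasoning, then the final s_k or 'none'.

no hypergeometric antidifference exists

Step 1: r(k) = (k + 4)**2/(k + 5)**2.
Factor: A=k**2 + 8*k + 16; B=k**2 + 10*k + 25; C=1.
Set up (k**2 + 8*k + 16)·f(k+1) − (k**2 + 8*k + 16)·f(k) − (1) = 0.
d = 0 from the (2,2,0) case.
Put f(k) = c0: A·f(k+1) − B(k−1)·f(k) − C = -1; need -1 = 0 — inconsistent ⇒ no f, not summable.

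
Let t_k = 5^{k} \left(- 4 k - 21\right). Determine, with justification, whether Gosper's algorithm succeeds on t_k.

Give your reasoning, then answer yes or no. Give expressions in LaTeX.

Yes. s_k = 5^{k} \left(- k - 4\right).

Ratio r(k) = 5*(4*k + 25)/(4*k + 21).
Normal form (A,B,C) = (5, 1, k + 21/4).
Need (5)·f(k+1) − (1)·f(k) = k + 21/4.
Bound: deg f ≤ 1.
Solve for f: f(k) = (k + 4)/4 (degree 1 ≤ 1).
Then R = B(k−1)f/C = (k + 4)/(4*k + 21), so s_k = R(k)·t_k = 5**k*(-k - 4).
s_(k+1) − s_k = 5**k*(-4*k - 21) = t_k.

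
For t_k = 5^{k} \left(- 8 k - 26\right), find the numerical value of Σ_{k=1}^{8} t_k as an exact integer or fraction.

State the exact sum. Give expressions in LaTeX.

Step 1: r(k) = 5*(4*k + 17)/(4*k + 13).
A = 5, B = 1, C = k + 13/4.
Solve (5)·f(k+1) − (1)·f(k) = k + 13/4.
deg f ≤ 1 (via 0,0,1).
Solve for f: f(k) = (k + 2)/4 (degree 1 ≤ 1).
Then R = B(k−1)f/C = (k + 2)/(4*k + 13), so s_k = R(k)·t_k = -2*5**k*(k + 2).
s_(k+1) − s_k = 5**k*(-8*k - 26) = t_k.
Telescoping: Σ = s_(9) − s_(1) = -42968750 − (-30) = -42968720.

Σ = -42968720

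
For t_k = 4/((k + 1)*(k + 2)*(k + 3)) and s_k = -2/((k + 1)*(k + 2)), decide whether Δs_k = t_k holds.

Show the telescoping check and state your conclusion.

Valid — Δs_k = t_k.

s_(k+1) = -2/((k + 2)*(k + 3))
s_(k+1) − s_k = 4/(k**3 + 6*k**2 + 11*k + 6)
(s_(k+1) − s_k) − t_k = 0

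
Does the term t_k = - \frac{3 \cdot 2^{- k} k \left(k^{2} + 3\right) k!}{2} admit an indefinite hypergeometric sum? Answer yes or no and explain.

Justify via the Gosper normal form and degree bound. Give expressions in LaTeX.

r(k) = (k + 1)**2*((k + 1)**2 + 3)/(2*k*(k**2 + 3)) after simplifying.
Factor: A=k/2 + 1/2; B=1; C=k**3 + 3*k.
f must satisfy (k/2 + 1/2)·f(k+1) − (1)·f(k) = k**3 + 3*k.
From deg A=1, deg B=0, deg C=3: d=2.
Solving with deg f ≤ 2: f(k) = 2*k*(k - 1).
Certificate R = B(k−1)f/C = 2*(k - 1)/(k**2 + 3) gives s_k = -3*k*(k - 1)*factorial(k)/2**k.
s_(k+1) − s_k = -3*k*(k**2 + 3)*factorial(k)/(2*2**k) = t_k.

Yes. s_k = - 3 \cdot 2^{- k} k \left(k - 1\right) k!.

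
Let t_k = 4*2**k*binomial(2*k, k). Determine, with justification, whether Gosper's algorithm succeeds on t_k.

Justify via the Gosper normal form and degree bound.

No — key equation has no polynomial f.

Compute t_(k+1)/t_k: get 4*(2*k + 1)/(k + 1).
Factor: A=8*k + 4; B=k + 1; C=1.
Set up (8*k + 4)·f(k+1) − (k)·f(k) − (1) = 0.
Degrees (1,1,0) ⇒ d ≤ -1.
Negative degree bound (-1): no f exists, t_k not Gosper-summable.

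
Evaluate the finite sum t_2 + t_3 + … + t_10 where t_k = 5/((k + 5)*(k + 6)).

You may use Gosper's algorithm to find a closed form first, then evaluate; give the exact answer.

Compute t_(k+1)/t_k: get (k + 5)/(k + 7).
Factor: A=k + 5; B=k + 7; C=1.
Key eq: (k + 5)·f(k+1) = (k + 6)·f(k) + (1).
Bound: deg f ≤ 1.
A polynomial solution: f(k) = k/5.
Get s_k = R·t_k = k/(k + 5) with R(k) = B(k−1)f(k)/C(k) = k*(k + 6)/5.
Check: Δs_k = 5/(k**2 + 11*k + 30). ✓
Evaluate s at k=11 and k=2: 11/16 and 2/7; difference 45/112.

Σ = 45/112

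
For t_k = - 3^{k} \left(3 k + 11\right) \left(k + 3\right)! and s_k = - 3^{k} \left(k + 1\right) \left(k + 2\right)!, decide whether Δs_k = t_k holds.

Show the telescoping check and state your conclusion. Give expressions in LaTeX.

s_(k+1) = -3**(k + 1)*(k + 2)*factorial(k + 3)
s_(k+1) − s_k = -3**k*(3*k**2 + 14*k + 17)*factorial(k + 2)
(s_(k+1) − s_k) − t_k = 2*3**k*(3*k + 8)*factorial(k + 2)

Invalid: residual 2 \cdot 3^{k} \left(3 k + 8\right) \left(k + 2\right)! ≠ 0.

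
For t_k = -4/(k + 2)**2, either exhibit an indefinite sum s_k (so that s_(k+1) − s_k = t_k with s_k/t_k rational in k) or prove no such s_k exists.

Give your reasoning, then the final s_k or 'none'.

none — t_k is not Gosper-summable

Compute t_(k+1)/t_k: get (k + 2)**2/(k + 3)**2.
Take A(k)=k**2 + 4*k + 4, B(k)=k**2 + 6*k + 9, C(k)=1.
Key eq: (k**2 + 4*k + 4)·f(k+1) = (k**2 + 4*k + 4)·f(k) + (1).
From deg A=2, deg B=2, deg C=0: d=0.
f = c0 ⇒ A·f(k+1) − B(k−1)·f(k) − C = -1. The system {-1 = 0} is inconsistent; no antidifference.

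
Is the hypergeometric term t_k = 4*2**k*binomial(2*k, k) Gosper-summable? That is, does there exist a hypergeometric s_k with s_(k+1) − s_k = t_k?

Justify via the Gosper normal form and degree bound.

No. Not Gosper-summable.

Step 1: r(k) = 4*(2*k + 1)/(k + 1).
Factor: A=8*k + 4; B=k + 1; C=1.
f must satisfy (8*k + 4)·f(k+1) − (k)·f(k) = 1.
Bound: deg f ≤ -1.
deg f ≤ -1 is impossible — no certificate.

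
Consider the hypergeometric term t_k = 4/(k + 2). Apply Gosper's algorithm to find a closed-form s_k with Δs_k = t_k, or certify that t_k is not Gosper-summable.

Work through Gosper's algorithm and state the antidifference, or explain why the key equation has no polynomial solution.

no hypergeometric antidifference exists

t_(k+1)/t_k = (k + 2)/(k + 3).
Normal form (A,B,C) = (k + 2, k + 3, 1).
Solve (k + 2)·f(k+1) − (k + 2)·f(k) = 1.
deg f ≤ 0 (via 1,1,0).
Generic f = c0 gives residual -1; -1 = 0 cannot hold, so t_k is not Gosper-summable.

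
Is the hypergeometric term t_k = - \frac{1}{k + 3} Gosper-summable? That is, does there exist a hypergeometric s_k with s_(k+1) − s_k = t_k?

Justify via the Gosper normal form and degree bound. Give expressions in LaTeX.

No — the linear system for f has no solution.

t_(k+1)/t_k = (k + 3)/(k + 4).
Normal form (A,B,C) = (k + 3, k + 4, 1).
f must satisfy (k + 3)·f(k+1) − (k + 3)·f(k) = 1.
Degrees (1,1,0) ⇒ d ≤ 0.
Write f(k) = c0. Then LHS − RHS = -1, requiring -1 = 0: contradictory. No certificate.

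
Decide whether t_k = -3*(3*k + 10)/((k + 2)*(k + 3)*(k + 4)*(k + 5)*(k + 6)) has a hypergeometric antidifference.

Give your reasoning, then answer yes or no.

Yes. s_k = 3*k*(-k**2 - 11*k - 38)/(40*(k**3 + 11*k**2 + 38*k + 40)).

Compute t_(k+1)/t_k: get (k + 2)*(3*k + 13)/((k + 7)*(3*k + 10)).
Normal form (A,B,C) = (k + 2, k + 7, k + 10/3).
Solve (k + 2)·f(k+1) − (k + 6)·f(k) = k + 10/3.
deg f ≤ 4 (via 1,1,1).
A polynomial solution: f(k) = k*(k + 3)*(k**2 + 11*k + 38)/120.
Certificate R = B(k−1)f/C = k*(k + 3)*(k + 6)*(k**2 + 11*k + 38)/(40*(3*k + 10)) gives s_k = 3*k*(-k**2 - 11*k - 38)/(40*(k**3 + 11*k**2 + 38*k + 40)).
Verify: 3*(-3*k - 10)/(k**5 + 20*k**4 + 155*k**3 + 580*k**2 + 1044*k + 720) matches t_k.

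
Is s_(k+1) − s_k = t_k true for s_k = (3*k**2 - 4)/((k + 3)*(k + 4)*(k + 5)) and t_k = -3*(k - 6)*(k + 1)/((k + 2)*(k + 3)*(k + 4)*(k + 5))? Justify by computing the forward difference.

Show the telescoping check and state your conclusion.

Invalid: residual 3*(6*k**2 - 15*k - 22)/(k**5 + 20*k**4 + 155*k**3 + 580*k**2 + 1044*k + 720) ≠ 0.

s_(k+1) = (3*(k + 1)**2 - 4)/((k + 4)*(k + 5)*(k + 6))
s_(k+1) − s_k = 3*(-k**2 + 7*k + 7)/(k**4 + 18*k**3 + 119*k**2 + 342*k + 360)
(s_(k+1) − s_k) − t_k = 3*(6*k**2 - 15*k - 22)/(k**5 + 20*k**4 + 155*k**3 + 580*k**2 + 1044*k + 720)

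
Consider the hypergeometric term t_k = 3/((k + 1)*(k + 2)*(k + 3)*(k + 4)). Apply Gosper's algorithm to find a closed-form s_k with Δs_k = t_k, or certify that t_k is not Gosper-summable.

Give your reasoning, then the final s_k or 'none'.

s_k = k*(k**2 + 6*k + 11)/(6*(k + 1)*(k + 2)*(k + 3))

Ratio r(k) = (k + 1)/(k + 5).
A = k + 1, B = k + 5, C = 1.
Set up (k + 1)·f(k+1) − (k + 4)·f(k) − (1) = 0.
From deg A=1, deg B=1, deg C=0: d=3.
Match coefficients ⇒ f(k) = k*(k**2 + 6*k + 11)/18.
So s_k = (B(k−1)f/C)·t_k = (k*(k + 4)*(k**2 + 6*k + 11)/18)·t_k = k*(k**2 + 6*k + 11)/(6*(k + 1)*(k + 2)*(k + 3)).
Verify: 3/(k**4 + 10*k**3 + 35*k**2 + 50*k + 24) matches t_k.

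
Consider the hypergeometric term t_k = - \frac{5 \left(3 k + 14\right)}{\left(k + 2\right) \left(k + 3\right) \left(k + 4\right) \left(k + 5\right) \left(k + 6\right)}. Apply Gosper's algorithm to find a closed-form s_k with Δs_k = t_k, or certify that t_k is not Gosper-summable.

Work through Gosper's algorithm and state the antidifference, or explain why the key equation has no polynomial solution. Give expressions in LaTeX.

s_k = \frac{k \left(- k^{2} - 10 k - 31\right)}{6 \left(k^{3} + 10 k^{2} + 31 k + 30\right)}

The ratio is (k + 2)*(3*k + 17)/((k + 7)*(3*k + 14)).
Normal form (A,B,C) = (k + 2, k + 7, k + 14/3).
Solve (k + 2)·f(k+1) − (k + 6)·f(k) = k + 14/3.
Bound: deg f ≤ 4.
Match coefficients ⇒ f(k) = k*(k + 4)*(k**2 + 10*k + 31)/90.
So s_k = (B(k−1)f/C)·t_k = (k*(k + 4)*(k + 6)*(k**2 + 10*k + 31)/(30*(3*k + 14)))·t_k = k*(-k**2 - 10*k - 31)/(6*(k**3 + 10*k**2 + 31*k + 30)).
Check: Δs_k = 5*(-3*k - 14)/(k**5 + 20*k**4 + 155*k**3 + 580*k**2 + 1044*k + 720). ✓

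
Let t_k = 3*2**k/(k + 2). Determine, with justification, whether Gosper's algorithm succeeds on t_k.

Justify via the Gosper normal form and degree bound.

The ratio is 2*(k + 2)/(k + 3).
Gosper form: A/B · C(k+1)/C(k) with A=2*k + 4, B=k + 3, C=1.
Key eq: (2*k + 4)·f(k+1) = (k + 2)·f(k) + (1).
deg f ≤ -1 (via 1,1,0).
Negative degree bound (-1): no f exists, t_k not Gosper-summable.

No — key equation has no polynomial f.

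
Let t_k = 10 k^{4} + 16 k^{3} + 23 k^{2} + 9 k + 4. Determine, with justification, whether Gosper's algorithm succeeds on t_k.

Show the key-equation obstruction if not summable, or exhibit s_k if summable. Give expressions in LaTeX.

Yes. s_k = k \left(2 k^{4} - k^{3} + 3 k^{2} - 3 k + 3\right).

Step 1: r(k) = (10*k**4 + 56*k**3 + 131*k**2 + 143*k + 62)/(10*k**4 + 16*k**3 + 23*k**2 + 9*k + 4).
Gosper form: A/B · C(k+1)/C(k) with A=1, B=1, C=k**4 + 8*k**3/5 + 23*k**2/10 + 9*k/10 + 2/5.
Need (1)·f(k+1) − (1)·f(k) = k**4 + 8*k**3/5 + 23*k**2/10 + 9*k/10 + 2/5.
From deg A=0, deg B=0, deg C=4: d=5.
Match coefficients ⇒ f(k) = k*(2*k**4 - k**3 + 3*k**2 - 3*k + 3)/10.
Then R = B(k−1)f/C = k*(2*k**4 - k**3 + 3*k**2 - 3*k + 3)/(10*k**4 + 16*k**3 + 23*k**2 + 9*k + 4), so s_k = R(k)·t_k = k*(2*k**4 - k**3 + 3*k**2 - 3*k + 3).
Check: Δs_k = 10*k**4 + 16*k**3 + 23*k**2 + 9*k + 4. ✓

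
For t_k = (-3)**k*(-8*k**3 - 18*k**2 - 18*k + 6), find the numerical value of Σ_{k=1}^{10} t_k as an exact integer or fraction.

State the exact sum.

r(k) = 3*(-4*k**3 - 21*k**2 - 39*k - 19)/(4*k**3 + 9*k**2 + 9*k - 3) after simplifying.
A = -3, B = 1, C = k**3 + 9*k**2/4 + 9*k/4 - 3/4.
Set up (-3)·f(k+1) − (1)·f(k) − (k**3 + 9*k**2/4 + 9*k/4 - 3/4) = 0.
Bound: deg f ≤ 3.
Solving with deg f ≤ 3: f(k) = -(2*k**3 - 3)/8.
Get s_k = R·t_k = (-3)**k*(2*k**3 - 3) with R(k) = B(k−1)f(k)/C(k) = -(2*k**3 - 3)/(2*(4*k**3 + 9*k**2 + 9*k - 3)).
s_(k+1) − s_k = 2*(-3)**k*(-k**3 - 3*(k + 1)**3 + 6) = t_k.
Evaluate s at k=11 and k=1: -471033873 and 3; difference -471033876.

Σ = -471033876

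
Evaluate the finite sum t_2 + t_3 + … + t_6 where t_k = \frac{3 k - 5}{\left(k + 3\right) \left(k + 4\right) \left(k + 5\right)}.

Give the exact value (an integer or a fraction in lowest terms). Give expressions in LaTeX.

Ratio r(k) = (k + 3)*(3*k - 2)/((k + 6)*(3*k - 5)).
A = k + 3, B = k + 6, C = k - 5/3.
Need (k + 3)·f(k+1) − (k + 5)·f(k) = k - 5/3.
From deg A=1, deg B=1, deg C=1: d=2.
Solve for f: f(k) = k*(k - 11)/18 (degree 2 ≤ 2).
Then R = B(k−1)f/C = k*(k - 11)*(k + 5)/(6*(3*k - 5)), so s_k = R(k)·t_k = k*(k - 11)/(6*(k + 3)*(k + 4)).
Verify: (3*k - 5)/(k**3 + 12*k**2 + 47*k + 60) matches t_k.
Evaluate s at k=7 and k=2: -7/165 and -1/10; difference 19/330.

Σ = 19/330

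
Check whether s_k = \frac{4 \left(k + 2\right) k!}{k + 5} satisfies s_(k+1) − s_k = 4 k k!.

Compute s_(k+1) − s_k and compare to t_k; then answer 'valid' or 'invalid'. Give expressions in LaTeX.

Invalid: residual - \frac{12 \left(k^{2} + 5 k - 1\right) k!}{\left(k + 5\right) \left(k + 6\right)} ≠ 0.

s_(k+1) = 4*(k + 3)*factorial(k + 1)/(k + 6)
s_(k+1) − s_k = 4*(k**3 + 8*k**2 + 15*k + 3)*factorial(k)/((k + 5)*(k + 6))
(s_(k+1) − s_k) − t_k = -12*(k**2 + 5*k - 1)*factorial(k)/((k + 5)*(k + 6))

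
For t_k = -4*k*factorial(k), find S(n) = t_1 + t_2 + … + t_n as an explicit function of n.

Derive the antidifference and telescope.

t_(k+1)/t_k = (k + 1)**2/k.
Normal form (A,B,C) = (k + 1, 1, k).
Key eq: (k + 1)·f(k+1) = (1)·f(k) + (k).
From deg A=1, deg B=0, deg C=1: d=0.
Solve for f: f(k) = 1 (degree 0 ≤ 0).
Get s_k = R·t_k = -4*factorial(k) with R(k) = B(k−1)f(k)/C(k) = 1/k.
s_(k+1) − s_k = -4*k*factorial(k) = t_k.
s_(n+1) = -4*factorial(n + 1) and s_(1) = -4, so S(n) = 4 - 4*factorial(n + 1).

S(n) = 4 - 4*factorial(n + 1)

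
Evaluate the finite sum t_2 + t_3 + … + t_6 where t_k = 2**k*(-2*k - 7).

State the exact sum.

Σ = -2148

The ratio is 2*(2*k + 9)/(2*k + 7).
Factor: A=2; B=1; C=k + 7/2.
Solve (2)·f(k+1) − (1)·f(k) = k + 7/2.
deg f ≤ 1 (via 0,0,1).
Solve for f: f(k) = (2*k + 3)/2 (degree 1 ≤ 1).
Certificate R = B(k−1)f/C = (2*k + 3)/(2*k + 7) gives s_k = 2**k*(-2*k - 3).
s_(k+1) − s_k = 2**k*(-2*k - 7) = t_k.
Sum = s_(7) − s_(2); s_(7) = -2176, s_(2) = -28 ⇒ -2148.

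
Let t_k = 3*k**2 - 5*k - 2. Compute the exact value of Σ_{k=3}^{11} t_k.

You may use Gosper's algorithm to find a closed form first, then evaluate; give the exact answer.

t_(k+1)/t_k = (3*k**2 + k - 4)/(3*k**2 - 5*k - 2).
A = 1, B = 1, C = k**2 - 5*k/3 - 2/3.
Set up (1)·f(k+1) − (1)·f(k) − (k**2 - 5*k/3 - 2/3) = 0.
Degrees (0,0,2) ⇒ d ≤ 3.
Match coefficients ⇒ f(k) = k*(k**2 - 4*k + 1)/3.
So s_k = (B(k−1)f/C)·t_k = (k*(k**2 - 4*k + 1)/((k - 2)*(3*k + 1)))·t_k = k*(k**2 - 4*k + 1).
Verify: 3*k**2 - 5*k - 2 matches t_k.
Evaluate s at k=12 and k=3: 1164 and -6; difference 1170.

Σ = 1170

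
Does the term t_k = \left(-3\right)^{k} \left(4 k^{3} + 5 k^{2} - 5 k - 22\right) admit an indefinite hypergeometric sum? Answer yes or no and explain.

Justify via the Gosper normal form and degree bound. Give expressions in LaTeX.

Yes. s_k = \left(-3\right)^{k} \left(- k^{3} + k^{2} + 2 k + 4\right).

Step 1: r(k) = 3*(-4*k**3 - 17*k**2 - 17*k + 18)/(4*k**3 + 5*k**2 - 5*k - 22).
So A=-3 and B=1, with C=k**3 + 5*k**2/4 - 5*k/4 - 11/2.
Key eq: (-3)·f(k+1) = (1)·f(k) + (k**3 + 5*k**2/4 - 5*k/4 - 11/2).
deg f ≤ 3 (via 0,0,3).
Match coefficients ⇒ f(k) = -(k**3 - k**2 - 2*k - 4)/4.
So s_k = (B(k−1)f/C)·t_k = (-(k**3 - k**2 - 2*k - 4)/(4*k**3 + 5*k**2 - 5*k - 22))·t_k = (-3)**k*(-k**3 + k**2 + 2*k + 4).
s_(k+1) − s_k = (-3)**k*(4*k**3 + 5*k**2 - 5*k - 22) = t_k.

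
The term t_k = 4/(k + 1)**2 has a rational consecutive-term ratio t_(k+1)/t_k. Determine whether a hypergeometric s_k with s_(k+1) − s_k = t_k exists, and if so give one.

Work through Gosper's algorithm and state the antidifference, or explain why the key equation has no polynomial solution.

no hypergeometric antidifference exists

r(k) = (k + 1)**2/(k + 2)**2 after simplifying.
Take A(k)=k**2 + 2*k + 1, B(k)=k**2 + 4*k + 4, C(k)=1.
Key eq: (k**2 + 2*k + 1)·f(k+1) = (k**2 + 2*k + 1)·f(k) + (1).
Degrees (2,2,0) ⇒ d ≤ 0.
Generic f = c0 gives residual -1; -1 = 0 cannot hold, so t_k is not Gosper-summable.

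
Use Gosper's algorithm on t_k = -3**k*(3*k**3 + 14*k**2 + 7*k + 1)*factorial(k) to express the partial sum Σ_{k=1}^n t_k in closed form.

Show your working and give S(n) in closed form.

Ratio r(k) = 3*(3*k**4 + 26*k**3 + 67*k**2 + 69*k + 25)/(3*k**3 + 14*k**2 + 7*k + 1).
Gosper form: A/B · C(k+1)/C(k) with A=3*k + 3, B=1, C=k**3 + 14*k**2/3 + 7*k/3 + 1/3.
Key eq: (3*k + 3)·f(k+1) = (1)·f(k) + (k**3 + 14*k**2/3 + 7*k/3 + 1/3).
deg f ≤ 2 (via 1,0,3).
A polynomial solution: f(k) = (k**2 + 2*k - 4)/3.
R(k) = B(k−1)·f(k)/C(k) = (k**2 + 2*k - 4)/(3*k**3 + 14*k**2 + 7*k + 1); s_k = R·t_k = -3**k*(k**2 + 2*k - 4)*factorial(k).
Verify: -3**k*(3*k**3 + 14*k**2 + 7*k + 1)*factorial(k) matches t_k.
Evaluate: s_(n+1) = -3**(n + 1)*(n**2 + 4*n - 1)*factorial(n + 1); subtract s_(1) = 3 ⇒ S(n) = -3*3**n*n**3*factorial(n) - 15*3**n*n**2*factorial(n) - 9*3**n*n*factorial(n) + 3*3**n*factorial(n) - 3.

S(n) = -3*3**n*n**3*factorial(n) - 15*3**n*n**2*factorial(n) - 9*3**n*n*factorial(n) + 3*3**n*factorial(n) - 3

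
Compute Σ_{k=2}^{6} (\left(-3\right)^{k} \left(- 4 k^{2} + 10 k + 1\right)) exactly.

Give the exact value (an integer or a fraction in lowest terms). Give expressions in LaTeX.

Σ = -50283

Ratio r(k) = 3*(-4*k**2 + 2*k + 7)/(4*k**2 - 10*k - 1).
So A=-3 and B=1, with C=k**2 - 5*k/2 - 1/4.
f must satisfy (-3)·f(k+1) − (1)·f(k) = k**2 - 5*k/2 - 1/4.
d = 2 from the (0,0,2) case.
Coefficient equations give f(k) = -(k**2 - 4*k + 2)/4.
R(k) = B(k−1)·f(k)/C(k) = -(k**2 - 4*k + 2)/(4*k**2 - 10*k - 1); s_k = R·t_k = (-3)**k*(k**2 - 4*k + 2).
Check: Δs_k = (-3)**k*(-4*k**2 + 10*k + 1). ✓
Telescoping: Σ = s_(7) − s_(2) = -50301 − (-18) = -50283.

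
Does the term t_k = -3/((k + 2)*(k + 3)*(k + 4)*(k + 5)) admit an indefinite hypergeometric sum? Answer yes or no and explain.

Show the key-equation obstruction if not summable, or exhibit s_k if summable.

Yes. s_k = k*(-k**2 - 9*k - 26)/(24*(k + 2)*(k + 3)*(k + 4)).

Step 1: r(k) = (k + 2)/(k + 6).
Factor: A=k + 2; B=k + 6; C=1.
f must satisfy (k + 2)·f(k+1) − (k + 5)·f(k) = 1.
deg f ≤ 3 (via 1,1,0).
Coefficient equations give f(k) = k*(k**2 + 9*k + 26)/72.
R(k) = B(k−1)·f(k)/C(k) = k*(k + 5)*(k**2 + 9*k + 26)/72; s_k = R·t_k = k*(-k**2 - 9*k - 26)/(24*(k + 2)*(k + 3)*(k + 4)).
Check: Δs_k = -3/(k**4 + 14*k**3 + 71*k**2 + 154*k + 120). ✓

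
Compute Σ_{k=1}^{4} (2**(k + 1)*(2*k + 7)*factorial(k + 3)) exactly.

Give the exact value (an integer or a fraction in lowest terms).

Compute t_(k+1)/t_k: get 2*(k + 4)*(2*k + 9)/(2*k + 7).
A = 2*k + 8, B = 1, C = k + 7/2.
Key eq: (2*k + 8)·f(k+1) = (1)·f(k) + (k + 7/2).
deg f ≤ 0 (via 1,0,1).
Solving with deg f ≤ 0: f(k) = 1/2.
Certificate R = B(k−1)f/C = 1/(2*k + 7) gives s_k = 2**(k + 1)*factorial(k + 3).
s_(k+1) − s_k = 2**(k + 1)*(2*k + 7)*factorial(k + 3) = t_k.
Σ_(k=1)^(4) t_k = s_(5) − s_(1) = 2580480 − (96) = 2580384.

Σ = 2580384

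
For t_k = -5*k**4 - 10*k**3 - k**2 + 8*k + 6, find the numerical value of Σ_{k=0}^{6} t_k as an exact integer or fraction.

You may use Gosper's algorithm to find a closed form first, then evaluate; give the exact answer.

The ratio is (5*k**4 + 30*k**3 + 61*k**2 + 44*k + 2)/(5*k**4 + 10*k**3 + k**2 - 8*k - 6).
Take A(k)=1, B(k)=1, C(k)=k**4 + 2*k**3 + k**2/5 - 8*k/5 - 6/5.
f must satisfy (1)·f(k+1) − (1)·f(k) = k**4 + 2*k**3 + k**2/5 - 8*k/5 - 6/5.
Degrees (0,0,4) ⇒ d ≤ 5.
Match coefficients ⇒ f(k) = k*(k**4 - 3*k**2 - 2*k - 2)/5.
So s_k = (B(k−1)f/C)·t_k = (k*(k**4 - 3*k**2 - 2*k - 2)/(5*k**4 + 10*k**3 + k**2 - 8*k - 6))·t_k = k*(-k**4 + 3*k**2 + 2*k + 2).
Check: Δs_k = -5*k**4 - 10*k**3 - k**2 + 8*k + 6. ✓
Sum = s_(7) − s_(0); s_(7) = -15666, s_(0) = 0 ⇒ -15666.

Σ = -15666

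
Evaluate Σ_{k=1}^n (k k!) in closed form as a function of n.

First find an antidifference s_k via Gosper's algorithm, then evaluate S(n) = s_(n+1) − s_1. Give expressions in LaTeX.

The ratio is (k + 1)**2/k.
Normal form (A,B,C) = (k + 1, 1, k).
Need (k + 1)·f(k+1) − (1)·f(k) = k.
d = 0 from the (1,0,1) case.
A polynomial solution: f(k) = 1.
Get s_k = R·t_k = factorial(k) with R(k) = B(k−1)f(k)/C(k) = 1/k.
s_(k+1) − s_k = k*factorial(k) = t_k.
s_(n+1) = factorial(n + 1) and s_(1) = 1, so S(n) = n*factorial(n) + factorial(n) - 1.

S(n) = n n! + n! - 1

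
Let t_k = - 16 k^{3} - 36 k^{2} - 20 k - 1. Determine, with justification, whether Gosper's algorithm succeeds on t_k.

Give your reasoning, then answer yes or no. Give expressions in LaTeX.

The ratio is (16*k**3 + 84*k**2 + 140*k + 73)/(16*k**3 + 36*k**2 + 20*k + 1).
A = 1, B = 1, C = k**3 + 9*k**2/4 + 5*k/4 + 1/16.
Need (1)·f(k+1) − (1)·f(k) = k**3 + 9*k**2/4 + 5*k/4 + 1/16.
From deg A=0, deg B=0, deg C=3: d=4.
Coefficient equations give f(k) = k*(4*k**3 + 4*k**2 - 4*k - 3)/16.
Then R = B(k−1)f/C = k*(4*k**3 + 4*k**2 - 4*k - 3)/(16*k**3 + 36*k**2 + 20*k + 1), so s_k = R(k)·t_k = k*(-4*k**3 - 4*k**2 + 4*k + 3).
Verify: -16*k**3 - 36*k**2 - 20*k - 1 matches t_k.

Yes. s_k = k \left(- 4 k^{3} - 4 k^{2} + 4 k + 3\right).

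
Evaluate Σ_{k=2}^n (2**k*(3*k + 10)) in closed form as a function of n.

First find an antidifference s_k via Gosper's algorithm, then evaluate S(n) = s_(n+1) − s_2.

S(n) = 6*2**n*n + 14*2**n - 40

Compute t_(k+1)/t_k: get 2*(3*k + 13)/(3*k + 10).
A = 2, B = 1, C = k + 10/3.
Need (2)·f(k+1) − (1)·f(k) = k + 10/3.
d = 1 from the (0,0,1) case.
Match coefficients ⇒ f(k) = (3*k + 4)/3.
So s_k = (B(k−1)f/C)·t_k = ((3*k + 4)/(3*k + 10))·t_k = 2**k*(3*k + 4).
Verify: 2**k*(3*k + 10) matches t_k.
s_(n+1) = 2**(n + 1)*(3*n + 7) and s_(2) = 40, so S(n) = 6*2**n*n + 14*2**n - 40.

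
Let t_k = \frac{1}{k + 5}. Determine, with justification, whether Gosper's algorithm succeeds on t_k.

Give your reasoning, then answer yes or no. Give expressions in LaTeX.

No — t_k has no hypergeometric antidifference.

r(k) = (k + 5)/(k + 6) after simplifying.
Take A(k)=k + 5, B(k)=k + 6, C(k)=1.
Set up (k + 5)·f(k+1) − (k + 5)·f(k) − (1) = 0.
From deg A=1, deg B=1, deg C=0: d=0.
Generic f = c0 gives residual -1; -1 = 0 cannot hold, so t_k is not Gosper-summable.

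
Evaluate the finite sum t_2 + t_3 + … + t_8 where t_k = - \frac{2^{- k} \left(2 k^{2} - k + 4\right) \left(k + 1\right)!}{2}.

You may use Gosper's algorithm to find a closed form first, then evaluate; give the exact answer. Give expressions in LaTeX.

Σ = -106311

Step 1: r(k) = (k + 2)*(-k + 2*(k + 1)**2 + 3)/(2*(2*k**2 - k + 4)).
Normal form (A,B,C) = (k/2 + 1, 1, k**2 - k/2 + 2).
Set up (k/2 + 1)·f(k+1) − (1)·f(k) − (k**2 - k/2 + 2) = 0.
Bound: deg f ≤ 1.
Match coefficients ⇒ f(k) = 2*k - 3.
So s_k = (B(k−1)f/C)·t_k = (2*(2*k - 3)/(2*k**2 - k + 4))·t_k = -(2*k - 3)*factorial(k + 1)/2**k.
Check: Δs_k = -(2*k**2 - k + 4)*factorial(k + 1)/(2*2**k). ✓
Σ_(k=2)^(8) t_k = s_(9) − s_(2) = -212625/2 − (-3/2) = -106311.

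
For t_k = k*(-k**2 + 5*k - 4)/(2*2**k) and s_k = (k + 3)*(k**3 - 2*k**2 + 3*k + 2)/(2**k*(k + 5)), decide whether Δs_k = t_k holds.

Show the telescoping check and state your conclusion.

Invalid: residual (k**4 + 2*k**3 - 25*k**2 + 26*k + 4)/(2**k*(k**2 + 11*k + 30)) ≠ 0.

s_(k+1) = (k**4 + 5*k**3 + 6*k**2 + 12*k + 16)/(2*2**k*(k + 6))
s_(k+1) − s_k = (-k**5 - 4*k**4 + 25*k**3 + 56*k**2 - 68*k + 8)/(2*2**k*(k**2 + 11*k + 30))
(s_(k+1) − s_k) − t_k = (k**4 + 2*k**3 - 25*k**2 + 26*k + 4)/(2**k*(k**2 + 11*k + 30))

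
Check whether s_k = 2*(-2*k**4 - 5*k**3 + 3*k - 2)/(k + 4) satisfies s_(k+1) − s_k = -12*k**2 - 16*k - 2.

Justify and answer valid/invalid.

Invalid: residual 4*(4*k**3 + 31*k**2 + 35*k + 3)/(k**2 + 9*k + 20) ≠ 0.

s_(k+1) = 2*(3*k - 2*(k + 1)**4 - 5*(k + 1)**3 + 1)/(k + 5)
s_(k+1) − s_k = 2*(-6*k**4 - 54*k**3 - 131*k**2 - 99*k - 14)/(k**2 + 9*k + 20)
(s_(k+1) − s_k) − t_k = 4*(4*k**3 + 31*k**2 + 35*k + 3)/(k**2 + 9*k + 20)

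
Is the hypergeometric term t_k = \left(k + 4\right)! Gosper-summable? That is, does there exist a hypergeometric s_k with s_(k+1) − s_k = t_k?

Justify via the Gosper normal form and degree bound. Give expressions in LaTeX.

No — negative degree bound, so no certificate f.

Step 1: r(k) = k + 5.
Take A(k)=k + 5, B(k)=1, C(k)=1.
Need (k + 5)·f(k+1) − (1)·f(k) = 1.
d = -1 from the (1,0,0) case.
Bound -1 < 0, so the key equation has no polynomial solution.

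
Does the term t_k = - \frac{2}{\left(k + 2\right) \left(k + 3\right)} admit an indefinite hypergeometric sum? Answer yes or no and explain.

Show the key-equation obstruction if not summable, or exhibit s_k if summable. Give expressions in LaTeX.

The ratio is (k + 2)/(k + 4).
Normal form (A,B,C) = (k + 2, k + 4, 1).
Solve (k + 2)·f(k+1) − (k + 3)·f(k) = 1.
From deg A=1, deg B=1, deg C=0: d=1.
Solve for f: f(k) = k/2 (degree 1 ≤ 1).
Certificate R = B(k−1)f/C = k*(k + 3)/2 gives s_k = -k/(k + 2).
Check: Δs_k = -2/(k**2 + 5*k + 6). ✓

Yes. s_k = - \frac{k}{k + 2}.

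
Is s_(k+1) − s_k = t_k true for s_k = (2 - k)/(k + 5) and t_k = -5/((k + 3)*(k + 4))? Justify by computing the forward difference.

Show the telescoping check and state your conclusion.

Invalid: residual 2*(-k**2 + 3*k + 33)/(k**4 + 18*k**3 + 119*k**2 + 342*k + 360) ≠ 0.

s_(k+1) = (1 - k)/(k + 6)
s_(k+1) − s_k = -7/(k**2 + 11*k + 30)
(s_(k+1) − s_k) − t_k = 2*(-k**2 + 3*k + 33)/(k**4 + 18*k**3 + 119*k**2 + 342*k + 360)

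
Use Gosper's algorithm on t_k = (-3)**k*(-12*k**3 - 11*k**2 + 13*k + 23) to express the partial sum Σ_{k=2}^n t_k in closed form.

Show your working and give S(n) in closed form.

S(n) = -9*(-3)**n*n**3 - 15*(-3)**n*n**2 + 9*(-3)**n*n + 21*(-3)**n + 18

Ratio r(k) = 3*(-12*k**3 - 47*k**2 - 45*k + 13)/(12*k**3 + 11*k**2 - 13*k - 23).
Normal form (A,B,C) = (-3, 1, k**3 + 11*k**2/12 - 13*k/12 - 23/12).
Set up (-3)·f(k+1) − (1)·f(k) − (k**3 + 11*k**2/12 - 13*k/12 - 23/12) = 0.
Bound: deg f ≤ 3.
Solve for f: f(k) = -(3*k**3 - 4*k**2 - 4*k - 2)/12 (degree 3 ≤ 3).
R(k) = B(k−1)·f(k)/C(k) = -(3*k**3 - 4*k**2 - 4*k - 2)/(12*k**3 + 11*k**2 - 13*k - 23); s_k = R·t_k = (-3)**k*(3*k**3 - 4*k**2 - 4*k - 2).
s_(k+1) − s_k = (-3)**k*(-12*k**3 - 11*k**2 + 13*k + 23) = t_k.
Σ_(k=2)^n t_k = s_(n+1) − s_(2) = ((-3)**(n + 1)*(3*n**3 + 5*n**2 - 3*n - 7)) − (-18), i.e. -9*(-3)**n*n**3 - 15*(-3)**n*n**2 + 9*(-3)**n*n + 21*(-3)**n + 18.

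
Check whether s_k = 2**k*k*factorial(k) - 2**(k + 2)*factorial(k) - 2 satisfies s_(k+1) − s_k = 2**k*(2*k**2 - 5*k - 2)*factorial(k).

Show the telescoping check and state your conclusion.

Valid — Δs_k = t_k.

s_(k+1) = 2*2**k*k**2*factorial(k) - 4*2**k*k*factorial(k) - 6*2**k*factorial(k) - 2
s_(k+1) − s_k = 2**k*(2*k**2 - 5*k - 2)*factorial(k)
(s_(k+1) − s_k) − t_k = 0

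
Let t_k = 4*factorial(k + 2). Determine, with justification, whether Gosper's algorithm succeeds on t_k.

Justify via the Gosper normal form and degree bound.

No — t_k has no hypergeometric antidifference.

t_(k+1)/t_k = k + 3.
Take A(k)=k + 3, B(k)=1, C(k)=1.
Set up (k + 3)·f(k+1) − (1)·f(k) − (1) = 0.
d = -1 from the (1,0,0) case.
deg f ≤ -1 is impossible — no certificate.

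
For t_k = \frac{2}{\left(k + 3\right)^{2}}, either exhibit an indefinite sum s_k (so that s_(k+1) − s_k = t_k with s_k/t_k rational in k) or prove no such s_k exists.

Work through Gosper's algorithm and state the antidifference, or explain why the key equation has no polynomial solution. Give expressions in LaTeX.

t_(k+1)/t_k = (k + 3)**2/(k + 4)**2.
A = k**2 + 6*k + 9, B = k**2 + 8*k + 16, C = 1.
f must satisfy (k**2 + 6*k + 9)·f(k+1) − (k**2 + 6*k + 9)·f(k) = 1.
Degrees (2,2,0) ⇒ d ≤ 0.
Generic f = c0 gives residual -1; -1 = 0 cannot hold, so t_k is not Gosper-summable.

not Gosper-summable; s_k does not exist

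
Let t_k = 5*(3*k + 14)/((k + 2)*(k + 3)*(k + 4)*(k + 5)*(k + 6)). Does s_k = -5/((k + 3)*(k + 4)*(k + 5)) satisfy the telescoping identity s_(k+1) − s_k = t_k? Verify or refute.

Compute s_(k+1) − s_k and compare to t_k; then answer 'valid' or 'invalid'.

s_(k+1) = -5/((k + 4)*(k + 5)*(k + 6))
s_(k+1) − s_k = 15/((k + 3)*(k + 4)*(k + 5)*(k + 6))
(s_(k+1) − s_k) − t_k = -40/((k + 2)*(k + 3)*(k + 4)*(k + 5)*(k + 6))

Invalid: residual -40/(k**5 + 20*k**4 + 155*k**3 + 580*k**2 + 1044*k + 720) ≠ 0.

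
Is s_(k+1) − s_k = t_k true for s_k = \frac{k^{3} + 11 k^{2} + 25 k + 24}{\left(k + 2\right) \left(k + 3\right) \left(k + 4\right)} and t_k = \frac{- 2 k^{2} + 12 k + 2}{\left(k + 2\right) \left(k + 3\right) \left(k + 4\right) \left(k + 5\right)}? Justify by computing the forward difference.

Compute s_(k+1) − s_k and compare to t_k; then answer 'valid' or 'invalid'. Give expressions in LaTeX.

s_(k+1) = (25*k + (k + 1)**3 + 11*(k + 1)**2 + 49)/((k + 3)*(k + 4)*(k + 5))
s_(k+1) − s_k = 2*(-k**2 + 6*k + 1)/(k**4 + 14*k**3 + 71*k**2 + 154*k + 120)
(s_(k+1) − s_k) − t_k = 0

valid (s_(k+1) − s_k reduces to t_k)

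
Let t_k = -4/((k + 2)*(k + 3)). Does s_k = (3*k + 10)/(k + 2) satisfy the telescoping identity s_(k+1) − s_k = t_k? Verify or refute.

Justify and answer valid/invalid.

Valid: the claim telescopes to t_k.

s_(k+1) = (3*k + 13)/(k + 3)
s_(k+1) − s_k = -4/(k**2 + 5*k + 6)
(s_(k+1) − s_k) − t_k = 0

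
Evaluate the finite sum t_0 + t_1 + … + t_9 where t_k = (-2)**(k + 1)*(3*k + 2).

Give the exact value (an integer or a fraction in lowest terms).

r(k) = 2*(-3*k - 5)/(3*k + 2) after simplifying.
So A=-2 and B=1, with C=k + 2/3.
Set up (-2)·f(k+1) − (1)·f(k) − (k + 2/3) = 0.
Degrees (0,0,1) ⇒ d ≤ 1.
A polynomial solution: f(k) = -k/3.
So s_k = (B(k−1)f/C)·t_k = (-k/(3*k + 2))·t_k = 2*(-2)**k*k.
Δs = (-2)**(k + 1)*(3*k + 2), as required.
Evaluate s at k=10 and k=0: 20480 and 0; difference 20480.

Σ = 20480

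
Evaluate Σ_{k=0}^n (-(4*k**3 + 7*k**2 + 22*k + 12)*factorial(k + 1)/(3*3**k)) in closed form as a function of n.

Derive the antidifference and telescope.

S(n) = (6*3**n - 4*n**4*factorial(n) - 23*n**3*factorial(n) - 50*n**2*factorial(n) - 49*n*factorial(n) - 18*factorial(n))/(3*3**n)

The ratio is (4*k**4 + 27*k**3 + 86*k**2 + 141*k + 90)/(3*(4*k**3 + 7*k**2 + 22*k + 12)).
Take A(k)=k/3 + 2/3, B(k)=1, C(k)=k**3 + 7*k**2/4 + 11*k/2 + 3.
Key eq: (k/3 + 2/3)·f(k+1) = (1)·f(k) + (k**3 + 7*k**2/4 + 11*k/2 + 3).
d = 2 from the (1,0,3) case.
Solving with deg f ≤ 2: f(k) = 3*(4*k**2 + 3*k + 2)/4.
Then R = B(k−1)f/C = 3*(4*k**2 + 3*k + 2)/(4*k**3 + 7*k**2 + 22*k + 12), so s_k = R(k)·t_k = -(4*k**2 + 3*k + 2)*factorial(k + 1)/3**k.
Verify: -(4*k**3 + 7*k**2 + 22*k + 12)*factorial(k + 1)/(3*3**k) matches t_k.
Evaluate: s_(n+1) = -3**(-n - 1)*(4*n**2 + 11*n + 9)*factorial(n + 2); subtract s_(0) = -2 ⇒ S(n) = (6*3**n - 4*n**4*factorial(n) - 23*n**3*factorial(n) - 50*n**2*factorial(n) - 49*n*factorial(n) - 18*factorial(n))/(3*3**n).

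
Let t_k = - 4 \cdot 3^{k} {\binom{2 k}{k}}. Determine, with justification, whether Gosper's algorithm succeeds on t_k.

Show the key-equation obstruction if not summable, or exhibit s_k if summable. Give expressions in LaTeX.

No — t_k has no hypergeometric antidifference.

Step 1: r(k) = 6*(2*k + 1)/(k + 1).
Take A(k)=12*k + 6, B(k)=k + 1, C(k)=1.
Need (12*k + 6)·f(k+1) − (k)·f(k) = 1.
Bound: deg f ≤ -1.
d = -1 < 0 ⇒ no nonzero polynomial f; not summable.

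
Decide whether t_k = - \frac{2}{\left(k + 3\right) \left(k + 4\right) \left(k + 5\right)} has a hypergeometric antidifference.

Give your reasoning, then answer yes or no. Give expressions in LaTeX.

Yes. s_k = \frac{k \left(- k - 7\right)}{12 \left(k + 3\right) \left(k + 4\right)}.

The ratio is (k + 3)/(k + 6).
Gosper form: A/B · C(k+1)/C(k) with A=k + 3, B=k + 6, C=1.
Set up (k + 3)·f(k+1) − (k + 5)·f(k) − (1) = 0.
From deg A=1, deg B=1, deg C=0: d=2.
Solving with deg f ≤ 2: f(k) = k*(k + 7)/24.
So s_k = (B(k−1)f/C)·t_k = (k*(k + 5)*(k + 7)/24)·t_k = k*(-k - 7)/(12*(k + 3)*(k + 4)).
s_(k+1) − s_k = -2/(k**3 + 12*k**2 + 47*k + 60) = t_k.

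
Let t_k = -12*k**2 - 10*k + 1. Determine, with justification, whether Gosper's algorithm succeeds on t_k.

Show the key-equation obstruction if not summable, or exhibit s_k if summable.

Compute t_(k+1)/t_k: get (12*k**2 + 34*k + 21)/(12*k**2 + 10*k - 1).
So A=1 and B=1, with C=k**2 + 5*k/6 - 1/12.
Set up (1)·f(k+1) − (1)·f(k) − (k**2 + 5*k/6 - 1/12) = 0.
deg f ≤ 3 (via 0,0,2).
A polynomial solution: f(k) = k*(4*k**2 - k - 4)/12.
Certificate R = B(k−1)f/C = k*(4*k**2 - k - 4)/(12*k**2 + 10*k - 1) gives s_k = k*(-4*k**2 + k + 4).
Check: Δs_k = -12*k**2 - 10*k + 1. ✓

Yes. s_k = k*(-4*k**2 + k + 4).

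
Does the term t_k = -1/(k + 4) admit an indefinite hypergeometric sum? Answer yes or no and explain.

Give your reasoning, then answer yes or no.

t_(k+1)/t_k = (k + 4)/(k + 5).
Normal form (A,B,C) = (k + 4, k + 5, 1).
Key eq: (k + 4)·f(k+1) = (k + 4)·f(k) + (1).
Degrees (1,1,0) ⇒ d ≤ 0.
Write f(k) = c0. Then LHS − RHS = -1, requiring -1 = 0: contradictory. No certificate.

No — the linear system for f has no solution.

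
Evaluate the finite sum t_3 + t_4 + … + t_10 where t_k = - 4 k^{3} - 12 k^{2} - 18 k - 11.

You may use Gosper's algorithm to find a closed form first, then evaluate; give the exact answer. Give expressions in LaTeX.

Σ = -17648

The ratio is (4*k**3 + 24*k**2 + 54*k + 45)/(4*k**3 + 12*k**2 + 18*k + 11).
So A=1 and B=1, with C=k**3 + 3*k**2 + 9*k/2 + 11/4.
Solve (1)·f(k+1) − (1)·f(k) = k**3 + 3*k**2 + 9*k/2 + 11/4.
From deg A=0, deg B=0, deg C=3: d=4.
Match coefficients ⇒ f(k) = k*(k**3 + 2*k**2 + 4*k + 4)/4.
R(k) = B(k−1)·f(k)/C(k) = k*(k**3 + 2*k**2 + 4*k + 4)/(4*k**3 + 12*k**2 + 18*k + 11); s_k = R·t_k = k*(-k**3 - 2*k**2 - 4*k - 4).
Verify: -4*k**3 - 12*k**2 - 18*k - 11 matches t_k.
Evaluate s at k=11 and k=3: -17831 and -183; difference -17648.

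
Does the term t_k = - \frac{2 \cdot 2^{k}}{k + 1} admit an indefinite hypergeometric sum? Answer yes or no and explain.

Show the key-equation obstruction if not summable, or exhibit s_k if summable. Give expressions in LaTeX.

No. Not Gosper-summable.

Ratio r(k) = 2*(k + 1)/(k + 2).
Normal form (A,B,C) = (2*k + 2, k + 2, 1).
f must satisfy (2*k + 2)·f(k+1) − (k + 1)·f(k) = 1.
deg f ≤ -1 (via 1,1,0).
Bound -1 < 0, so the key equation has no polynomial solution.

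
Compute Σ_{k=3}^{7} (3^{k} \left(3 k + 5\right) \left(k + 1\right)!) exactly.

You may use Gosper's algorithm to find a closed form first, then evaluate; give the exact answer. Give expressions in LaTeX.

Compute t_(k+1)/t_k: get 3*(k + 2)*(3*k + 8)/(3*k + 5).
A = 3*k + 6, B = 1, C = k + 5/3.
Need (3*k + 6)·f(k+1) − (1)·f(k) = k + 5/3.
deg f ≤ 0 (via 1,0,1).
Solve for f: f(k) = 1/3 (degree 0 ≤ 0).
Then R = B(k−1)f/C = 1/(3*k + 5), so s_k = R(k)·t_k = 3**k*factorial(k + 1).
Verify: 3**k*(3*k + 5)*factorial(k + 1) matches t_k.
Telescoping: Σ = s_(8) − s_(3) = 2380855680 − (648) = 2380855032.

Σ = 2380855032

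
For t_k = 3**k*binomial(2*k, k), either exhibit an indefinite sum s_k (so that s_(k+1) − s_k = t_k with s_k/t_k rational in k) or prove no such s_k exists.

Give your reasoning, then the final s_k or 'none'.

Compute t_(k+1)/t_k: get 6*(2*k + 1)/(k + 1).
Normal form (A,B,C) = (12*k + 6, k + 1, 1).
Solve (12*k + 6)·f(k+1) − (k)·f(k) = 1.
d = -1 from the (1,1,0) case.
d = -1 < 0 ⇒ no nonzero polynomial f; not summable.

not Gosper-summable; s_k does not exist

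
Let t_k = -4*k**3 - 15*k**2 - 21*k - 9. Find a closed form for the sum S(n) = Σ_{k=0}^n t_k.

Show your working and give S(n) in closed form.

Step 1: r(k) = (4*k**3 + 27*k**2 + 63*k + 49)/(4*k**3 + 15*k**2 + 21*k + 9).
Normal form (A,B,C) = (1, 1, k**3 + 15*k**2/4 + 21*k/4 + 9/4).
f must satisfy (1)·f(k+1) − (1)·f(k) = k**3 + 15*k**2/4 + 21*k/4 + 9/4.
From deg A=0, deg B=0, deg C=3: d=4.
Match coefficients ⇒ f(k) = k*(k**3 + 3*k**2 + 4*k + 1)/4.
Get s_k = R·t_k = k*(-k**3 - 3*k**2 - 4*k - 1) with R(k) = B(k−1)f(k)/C(k) = k*(k**3 + 3*k**2 + 4*k + 1)/((4*k + 3)*(k**2 + 3*k + 3)).
s_(k+1) − s_k = -4*k**3 - 15*k**2 - 21*k - 9 = t_k.
s_(n+1) = -n**4 - 7*n**3 - 19*n**2 - 22*n - 9 and s_(0) = 0, so S(n) = -n**4 - 7*n**3 - 19*n**2 - 22*n - 9.

S(n) = -n**4 - 7*n**3 - 19*n**2 - 22*n - 9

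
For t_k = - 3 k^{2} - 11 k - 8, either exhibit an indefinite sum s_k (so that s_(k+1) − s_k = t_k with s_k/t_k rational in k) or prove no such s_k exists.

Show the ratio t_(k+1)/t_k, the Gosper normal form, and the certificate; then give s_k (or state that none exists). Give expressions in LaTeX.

s_k = k \left(- k^{2} - 4 k - 3\right)

r(k) = (3*k**2 + 17*k + 22)/(3*k**2 + 11*k + 8) after simplifying.
Factor: A=1; B=1; C=k**2 + 11*k/3 + 8/3.
Solve (1)·f(k+1) − (1)·f(k) = k**2 + 11*k/3 + 8/3.
deg f ≤ 3 (via 0,0,2).
Coefficient equations give f(k) = k*(k + 1)*(k + 3)/3.
Then R = B(k−1)f/C = k*(k + 3)/(3*k + 8), so s_k = R(k)·t_k = k*(-k**2 - 4*k - 3).
Check: Δs_k = -3*k**2 - 11*k - 8. ✓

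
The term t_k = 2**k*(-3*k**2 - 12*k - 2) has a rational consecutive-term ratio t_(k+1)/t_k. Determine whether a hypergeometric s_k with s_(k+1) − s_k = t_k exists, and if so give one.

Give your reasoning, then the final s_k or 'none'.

s_k = 2**k*(4 - 3*k**2)

Step 1: r(k) = 2*(3*k**2 + 18*k + 17)/(3*k**2 + 12*k + 2).
Factor: A=2; B=1; C=k**2 + 4*k + 2/3.
Set up (2)·f(k+1) − (1)·f(k) − (k**2 + 4*k + 2/3) = 0.
From deg A=0, deg B=0, deg C=2: d=2.
Coefficient equations give f(k) = (3*k**2 - 4)/3.
Get s_k = R·t_k = 2**k*(4 - 3*k**2) with R(k) = B(k−1)f(k)/C(k) = (3*k**2 - 4)/(3*k**2 + 12*k + 2).
Check: Δs_k = 2**k*(-3*k**2 - 12*k - 2). ✓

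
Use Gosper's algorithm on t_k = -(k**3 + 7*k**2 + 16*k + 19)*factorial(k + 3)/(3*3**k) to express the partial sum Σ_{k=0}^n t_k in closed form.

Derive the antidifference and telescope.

S(n) = -(18*3**n + n**6*factorial(n) + 16*n**5*factorial(n) + 99*n**4*factorial(n) + 300*n**3*factorial(n) + 464*n**2*factorial(n) + 344*n*factorial(n) + 96*factorial(n))/(3*3**n)

r(k) = (k**4 + 14*k**3 + 73*k**2 + 175*k + 172)/(3*(k**3 + 7*k**2 + 16*k + 19)) after simplifying.
Normal form (A,B,C) = (k/3 + 4/3, 1, k**3 + 7*k**2 + 16*k + 19).
Need (k/3 + 4/3)·f(k+1) − (1)·f(k) = k**3 + 7*k**2 + 16*k + 19.
Bound: deg f ≤ 2.
A polynomial solution: f(k) = 3*(k**2 + 4*k - 1).
So s_k = (B(k−1)f/C)·t_k = (3*(k**2 + 4*k - 1)/(k**3 + 7*k**2 + 16*k + 19))·t_k = -(k**2 + 4*k - 1)*factorial(k + 3)/3**k.
s_(k+1) − s_k = -(k**3 + 7*k**2 + 16*k + 19)*factorial(k + 3)/(3*3**k) = t_k.
Σ_(k=0)^n t_k = s_(n+1) − s_(0) = (-3**(-n - 1)*(n**2 + 6*n + 4)*factorial(n + 4)) − (6), i.e. -(18*3**n + n**6*factorial(n) + 16*n**5*factorial(n) + 99*n**4*factorial(n) + 300*n**3*factorial(n) + 464*n**2*factorial(n) + 344*n*factorial(n) + 96*factorial(n))/(3*3**n).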